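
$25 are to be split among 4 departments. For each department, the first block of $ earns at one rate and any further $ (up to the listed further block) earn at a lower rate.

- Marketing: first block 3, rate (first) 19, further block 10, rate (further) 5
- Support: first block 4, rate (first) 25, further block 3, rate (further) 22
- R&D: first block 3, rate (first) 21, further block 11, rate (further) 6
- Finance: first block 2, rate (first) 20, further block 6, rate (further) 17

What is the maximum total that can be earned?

452

Order all 8 blocks by rate: Support/first 25 > Support/second 22 > R&D/first 21 > Finance/first 20 > Marketing/first 19 > Finance/second 17 > R&D/second 6 > Marketing/second 5.
Support first at 25: fill all 4 ; 21 left.
Support second at 22: fill all 3 ; 18 left.
Fill R&D first block (3 at 21) ; 15 left.
Finance first at 20: fill all 2 ; 13 left.
Fill Marketing first block (3 at 19) ; 10 left.
Fill Finance second block (6 at 17) ; 4 left.
R&D second at 6: only 4 left, fill 4.
Total = 25×4 + 22×3 + 21×3 + 20×2 + 19×3 + 17×6 + 6×4 = 452.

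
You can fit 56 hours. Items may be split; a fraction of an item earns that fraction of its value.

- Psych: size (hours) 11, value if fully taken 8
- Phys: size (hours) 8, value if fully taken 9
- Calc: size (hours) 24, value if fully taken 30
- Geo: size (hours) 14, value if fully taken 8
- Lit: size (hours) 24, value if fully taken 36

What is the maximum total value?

75

Best value per unit of size first: Lit 36/24≈1.5, Calc 30/24≈1.25, Phys 9/8≈1.12, Psych 8/11≈0.727, Geo 8/14≈0.571.
All 24 hours of Lit fit (value 36) — 32 remain.
All 24 hours of Calc fit (value 30) — 8 remain.
Take all of Phys (8 hours, value 9) — 0 hours left.
Total value = 75.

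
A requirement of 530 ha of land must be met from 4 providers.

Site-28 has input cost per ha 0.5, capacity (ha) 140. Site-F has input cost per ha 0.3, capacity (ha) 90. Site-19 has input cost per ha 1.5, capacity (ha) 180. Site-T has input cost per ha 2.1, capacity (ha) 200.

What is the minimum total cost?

619

Fill from the cheapest provider first.
Take 90 from Site-F at 0.3 ; need 440 more.
Site-28 at 0.5: take all 140 ha ; 300 still needed.
Site-19 (1.5): use full 180 ; 120 ha to go.
Site-T (2.1): take the remaining 120 ; done.
Cost = 90×0.3 + 140×0.5 + 180×1.5 + 120×2.1 = 619.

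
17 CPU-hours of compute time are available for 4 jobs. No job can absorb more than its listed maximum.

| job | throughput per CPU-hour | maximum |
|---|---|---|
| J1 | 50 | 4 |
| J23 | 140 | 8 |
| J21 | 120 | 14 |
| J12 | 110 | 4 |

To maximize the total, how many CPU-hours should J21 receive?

9

Highest throughput per CPU-hour first: J23 140 > J21 120 > J12 110 > J1 50.
J23 takes 8 to reach its cap of 8 — 9 left.
J21 has room for 14 but only 9 remain, so it gets 9.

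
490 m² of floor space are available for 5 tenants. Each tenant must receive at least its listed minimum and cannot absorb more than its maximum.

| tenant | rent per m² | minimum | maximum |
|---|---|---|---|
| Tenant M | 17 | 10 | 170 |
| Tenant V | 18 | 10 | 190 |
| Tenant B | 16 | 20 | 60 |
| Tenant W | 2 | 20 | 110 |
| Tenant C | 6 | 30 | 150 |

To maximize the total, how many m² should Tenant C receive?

50

Meeting every minimum uses 10+10+20+20+30 = 90 m², leaving 400.
Order the tenants by rent per m²: Tenant V 18 > Tenant M 17 > Tenant B 16 > Tenant C 6 > Tenant W 2.
Give Tenant V 180 more to hit its cap of 190 → 220 left.
Give Tenant M 160 more to hit its cap of 170 → 60 left.
Tenant B takes 40 more to reach its cap of 60 → 20 left.
Tenant C has room for 120 more but only 20 remain, so it gets 50.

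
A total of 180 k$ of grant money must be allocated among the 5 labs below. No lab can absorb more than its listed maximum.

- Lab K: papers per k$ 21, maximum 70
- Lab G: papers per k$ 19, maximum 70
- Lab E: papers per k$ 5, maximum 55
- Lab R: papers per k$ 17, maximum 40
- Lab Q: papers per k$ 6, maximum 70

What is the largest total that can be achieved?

Rank by papers per k$: Lab K 21 > Lab G 19 > Lab R 17 > Lab Q 6 > Lab E 5.
Lab K takes 70 to reach its cap of 70 — 110 left.
Give Lab G 70 to hit its cap of 70 — 40 left.
Give Lab R 40 to hit its cap of 40 — 0 left.
Total = 21×70 + 19×70 + 17×40 = 3480.

3480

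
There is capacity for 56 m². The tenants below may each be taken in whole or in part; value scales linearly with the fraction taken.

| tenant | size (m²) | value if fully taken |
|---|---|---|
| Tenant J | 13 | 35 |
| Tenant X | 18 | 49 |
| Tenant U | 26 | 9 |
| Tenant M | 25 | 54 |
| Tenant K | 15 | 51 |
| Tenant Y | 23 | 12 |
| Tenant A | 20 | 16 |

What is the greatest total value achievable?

156.6

Rank by value-to-size ratio: Tenant K 51/15≈3.4, Tenant X 49/18≈2.72, Tenant J 35/13≈2.69, Tenant M 54/25≈2.16, Tenant A 16/20≈0.8, Tenant Y 12/23≈0.522, Tenant U 9/26≈0.346.
Take all of Tenant K (15 m², value 51) → 41 m² left.
Take all of Tenant X (18 m², value 49) → 23 m² left.
Tenant J: take in full, 13 m² for value 35 → 10 left.
Fill the last 10 m² with part of Tenant M: 10/25 of it earns 21.6.
Total value = 156.6.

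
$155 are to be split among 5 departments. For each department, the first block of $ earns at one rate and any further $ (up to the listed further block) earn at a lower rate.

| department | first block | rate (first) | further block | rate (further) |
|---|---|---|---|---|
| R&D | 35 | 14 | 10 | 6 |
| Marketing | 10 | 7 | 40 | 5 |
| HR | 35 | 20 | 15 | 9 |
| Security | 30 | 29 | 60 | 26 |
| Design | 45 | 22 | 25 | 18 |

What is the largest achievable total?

3820

Order all 10 blocks by rate: Security/T1 29 > Security/T2 26 > Design/T1 22 > HR/T1 20 > Design/T2 18 > R&D/T1 14 > HR/T2 9 > Marketing/T1 7 > R&D/T2 6 > Marketing/T2 5.
Security/T1 (29): +30 ; 125 left.
Fill Security T2 block (60 at 26) ; 65 left.
Design/T1 (22): +45 ; 20 left.
HR/T1: +20 of 35 at 20; pool empty.
Total = 29×30 + 26×60 + 22×45 + 20×20 = 3820.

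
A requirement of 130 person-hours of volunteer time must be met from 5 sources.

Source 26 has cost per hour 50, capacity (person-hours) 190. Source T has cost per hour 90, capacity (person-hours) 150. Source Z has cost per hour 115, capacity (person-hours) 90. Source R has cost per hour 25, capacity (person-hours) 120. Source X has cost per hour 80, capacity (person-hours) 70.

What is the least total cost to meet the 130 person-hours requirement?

3500

Use sources in increasing cost order.
Source R (25): use full 120 ; 10 person-hours to go.
Source 26 (50): take the remaining 10 ; done.
Source X, Source T, Source Z: unused.
Cost = 120×25 + 10×50 = 3500.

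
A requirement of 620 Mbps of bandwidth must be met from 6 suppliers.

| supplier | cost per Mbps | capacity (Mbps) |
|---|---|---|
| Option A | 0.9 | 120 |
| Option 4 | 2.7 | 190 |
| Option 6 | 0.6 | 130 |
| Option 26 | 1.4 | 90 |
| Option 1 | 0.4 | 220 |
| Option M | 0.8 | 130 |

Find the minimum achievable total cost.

Use suppliers in increasing cost order.
Option 1 at 0.4: take all 220 Mbps → 400 still needed.
Take 130 from Option 6 at 0.6 → need 270 more.
Take 130 from Option M at 0.8 → need 140 more.
Option A (0.9): use full 120 → 20 Mbps to go.
Option 26 (1.4): take the remaining 20 → done.
Option 4: unused.
Cost = 220×0.4 + 130×0.6 + 130×0.8 + 120×0.9 + 20×1.4 = 406.

406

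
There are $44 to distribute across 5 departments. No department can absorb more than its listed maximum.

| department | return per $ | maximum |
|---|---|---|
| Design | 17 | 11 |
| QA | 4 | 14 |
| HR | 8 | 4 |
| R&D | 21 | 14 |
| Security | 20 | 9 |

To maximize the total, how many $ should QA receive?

6

Highest return per $ first: R&D 21 > Security 20 > Design 17 > HR 8 > QA 4.
R&D takes 14 to reach its cap of 14 ; 30 left.
Security: +9 to 9 (cap) ; 21 left.
Design takes 11 to reach its cap of 11 ; 10 left.
Give HR 4 to hit its cap of 4 ; 6 left.
QA has room for 14 but only 6 remain, so it gets 6.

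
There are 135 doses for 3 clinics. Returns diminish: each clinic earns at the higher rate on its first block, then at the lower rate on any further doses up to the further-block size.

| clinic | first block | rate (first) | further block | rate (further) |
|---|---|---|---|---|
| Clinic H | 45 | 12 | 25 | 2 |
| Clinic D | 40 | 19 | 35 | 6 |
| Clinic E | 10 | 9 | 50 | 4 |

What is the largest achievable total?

Order all 6 blocks by rate: Clinic D/first 19 > Clinic H/first 12 > Clinic E/first 9 > Clinic D/second 6 > Clinic E/second 4 > Clinic H/second 2.
Clinic D/first (19): +40 → 95 left.
Fill Clinic H first block (45 at 12) → 50 left.
Fill Clinic E first block (10 at 9) → 40 left.
Fill Clinic D second block (35 at 6) → 5 left.
5 remain; put them into Clinic E second at 4.
Total = 19×40 + 12×45 + 9×10 + 6×35 + 4×5 = 1620.

1620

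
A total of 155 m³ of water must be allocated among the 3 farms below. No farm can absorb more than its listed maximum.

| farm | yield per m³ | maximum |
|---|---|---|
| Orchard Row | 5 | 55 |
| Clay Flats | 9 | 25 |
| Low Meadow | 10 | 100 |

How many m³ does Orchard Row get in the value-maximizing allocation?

30

Highest yield per m³ first: Low Meadow 10 > Clay Flats 9 > Orchard Row 5.
Low Meadow: +100 to 100 (cap) → 55 left.
Clay Flats takes 25 to reach its cap of 25 → 30 left.
Only 30 left; Orchard Row takes them to reach 30.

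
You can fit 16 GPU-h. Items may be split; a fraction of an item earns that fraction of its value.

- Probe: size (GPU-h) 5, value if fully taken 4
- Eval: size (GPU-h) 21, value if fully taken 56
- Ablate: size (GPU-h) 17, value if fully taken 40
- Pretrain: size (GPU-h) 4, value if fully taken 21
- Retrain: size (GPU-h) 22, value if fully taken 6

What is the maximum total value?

53

Best value per unit of size first: Pretrain 21/4≈5.25, Eval 56/21≈2.67, Ablate 40/17≈2.35, Probe 4/5≈0.8, Retrain 6/22≈0.273.
Pretrain: take in full, 4 GPU-h for value 21 → 12 left.
Fill the last 12 GPU-h with part of Eval: 12/21 of it earns 32.
Total value = 53.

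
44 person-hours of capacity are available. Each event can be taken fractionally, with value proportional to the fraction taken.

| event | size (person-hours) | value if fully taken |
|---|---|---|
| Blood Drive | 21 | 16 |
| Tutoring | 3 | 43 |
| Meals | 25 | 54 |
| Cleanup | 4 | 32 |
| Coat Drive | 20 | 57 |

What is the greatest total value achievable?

168.72

Best value per unit of size first: Tutoring 43/3≈14.3, Cleanup 32/4≈8, Coat Drive 57/20≈2.85, Meals 54/25≈2.16, Blood Drive 16/21≈0.762.
Tutoring: take in full, 3 person-hours for value 43 → 41 left.
Take all of Cleanup (4 person-hours, value 32) → 37 person-hours left.
Take all of Coat Drive (20 person-hours, value 57) → 17 person-hours left.
17 person-hours left: a 17/25 share of Meals gives 54×17/25 = 36.72.
Total value = 168.72.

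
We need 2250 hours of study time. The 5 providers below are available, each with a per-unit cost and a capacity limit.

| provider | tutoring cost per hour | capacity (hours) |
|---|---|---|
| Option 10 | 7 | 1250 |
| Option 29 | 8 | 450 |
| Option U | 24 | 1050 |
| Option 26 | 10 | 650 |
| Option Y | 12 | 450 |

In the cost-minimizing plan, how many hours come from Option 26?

550

Use providers in increasing cost order.
Option 10 (7): use full 1250 — 1000 hours to go.
Option 29 at 8: take all 450 hours — 550 still needed.
Take 550 from Option 26 at 10 to finish.
Option Y, Option U: unused.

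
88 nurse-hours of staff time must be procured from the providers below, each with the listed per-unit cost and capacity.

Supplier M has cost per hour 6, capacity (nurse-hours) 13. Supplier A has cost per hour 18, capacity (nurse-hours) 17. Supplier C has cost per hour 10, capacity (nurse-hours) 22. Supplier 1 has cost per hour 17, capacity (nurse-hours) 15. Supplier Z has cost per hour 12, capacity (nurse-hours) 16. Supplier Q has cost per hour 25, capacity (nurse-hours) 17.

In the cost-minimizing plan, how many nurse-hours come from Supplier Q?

Use providers in increasing cost order.
Take 13 from Supplier M at 6 — need 75 more.
Supplier C at 10: take all 22 nurse-hours — 53 still needed.
Supplier Z at 12: take all 16 nurse-hours — 37 still needed.
Supplier 1 at 17: take all 15 nurse-hours — 22 still needed.
Take 17 from Supplier A at 18 — need 5 more.
Take 5 from Supplier Q at 25 to finish.

5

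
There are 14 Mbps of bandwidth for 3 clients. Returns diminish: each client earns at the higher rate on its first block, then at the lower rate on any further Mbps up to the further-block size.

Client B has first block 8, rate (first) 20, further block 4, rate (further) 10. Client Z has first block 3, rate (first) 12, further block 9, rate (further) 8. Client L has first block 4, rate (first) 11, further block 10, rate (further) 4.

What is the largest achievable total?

Order all 6 blocks by rate: Client B/first 20 > Client Z/first 12 > Client L/first 11 > Client B/second 10 > Client Z/second 8 > Client L/second 4.
Fill Client B first block (8 at 20) ; 6 left.
Fill Client Z first block (3 at 12) ; 3 left.
Client L/first: +3 of 4 at 11; pool empty.
Total = 20×8 + 12×3 + 11×3 = 229.

229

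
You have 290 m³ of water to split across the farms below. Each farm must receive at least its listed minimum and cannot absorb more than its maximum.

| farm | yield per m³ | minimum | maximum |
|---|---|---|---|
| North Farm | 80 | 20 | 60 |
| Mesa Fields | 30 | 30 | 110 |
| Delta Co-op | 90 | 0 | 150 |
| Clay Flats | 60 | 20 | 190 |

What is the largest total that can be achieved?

22200

Meeting every minimum uses 20+30+0+20 = 70 m³, leaving 220.
Highest yield per m³ first: Delta Co-op 90 > North Farm 80 > Clay Flats 60 > Mesa Fields 30.
Delta Co-op takes 150 more to reach its cap of 150 → 70 left.
Give North Farm 40 more to hit its cap of 60 → 30 left.
Clay Flats: +30 (room for 170) → 50. Pool exhausted.
Total = 80×60 + 30×30 + 90×150 + 60×50 = 22200.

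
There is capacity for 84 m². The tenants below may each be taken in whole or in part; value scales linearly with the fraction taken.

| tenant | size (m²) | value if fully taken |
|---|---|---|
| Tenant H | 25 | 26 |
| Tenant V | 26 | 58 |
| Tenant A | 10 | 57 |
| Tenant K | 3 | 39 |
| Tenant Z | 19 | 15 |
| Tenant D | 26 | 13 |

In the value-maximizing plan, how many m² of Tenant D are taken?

1

Best value per unit of size first: Tenant K 39/3≈13, Tenant A 57/10≈5.7, Tenant V 58/26≈2.23, Tenant H 26/25≈1.04, Tenant Z 15/19≈0.789, Tenant D 13/26≈0.5.
Take all of Tenant K (3 m², value 39) → 81 m² left.
All 10 m² of Tenant A fit (value 57) → 71 remain.
All 26 m² of Tenant V fit (value 58) → 45 remain.
All 25 m² of Tenant H fit (value 26) → 20 remain.
Tenant Z: take in full, 19 m² for value 15 → 1 left.
Fill the last 1 m² with part of Tenant D: 1/26 of it earns 0.5.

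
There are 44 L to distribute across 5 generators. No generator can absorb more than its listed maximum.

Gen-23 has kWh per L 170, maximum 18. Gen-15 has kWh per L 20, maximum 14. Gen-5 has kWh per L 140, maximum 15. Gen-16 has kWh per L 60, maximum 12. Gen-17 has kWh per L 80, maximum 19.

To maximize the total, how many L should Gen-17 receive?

Highest kWh per L first: Gen-23 170 > Gen-5 140 > Gen-17 80 > Gen-16 60 > Gen-15 20.
Give Gen-23 18 to hit its cap of 18 ; 26 left.
Gen-5 takes 15 to reach its cap of 15 ; 11 left.
Gen-17 has room for 19 but only 11 remain, so it gets 11.

11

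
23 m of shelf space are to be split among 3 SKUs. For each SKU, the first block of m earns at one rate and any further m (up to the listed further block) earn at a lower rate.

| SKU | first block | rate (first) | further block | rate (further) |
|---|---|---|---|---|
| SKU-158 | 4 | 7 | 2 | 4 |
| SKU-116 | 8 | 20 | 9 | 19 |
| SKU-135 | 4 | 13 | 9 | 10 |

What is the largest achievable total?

403

Order all 6 blocks by rate: SKU-116/first 20 > SKU-116/second 19 > SKU-135/first 13 > SKU-135/second 10 > SKU-158/first 7 > SKU-158/second 4.
Fill SKU-116 first block (8 at 20) ; 15 left.
SKU-116 second at 19: fill all 9 ; 6 left.
Fill SKU-135 first block (4 at 13) ; 2 left.
SKU-135 second at 10: only 2 left, fill 2.
Total = 20×8 + 19×9 + 13×4 + 10×2 = 403.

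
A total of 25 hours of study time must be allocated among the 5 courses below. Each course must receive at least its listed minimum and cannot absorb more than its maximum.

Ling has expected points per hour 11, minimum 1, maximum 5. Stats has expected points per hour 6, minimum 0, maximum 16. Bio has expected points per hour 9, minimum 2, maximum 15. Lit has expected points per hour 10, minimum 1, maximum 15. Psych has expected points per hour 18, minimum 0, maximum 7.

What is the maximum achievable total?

Meeting every minimum uses 1+0+2+1+0 = 4 hours, leaving 21.
Order the courses by expected points per hour: Psych 18 > Ling 11 > Lit 10 > Bio 9 > Stats 6.
Give Psych 7 more to hit its cap of 7 ; 14 left.
Ling takes 4 more to reach its cap of 5 ; 10 left.
Lit has room for 14 more but only 10 remain, so it gets 11.
Total = 11×5 + 9×2 + 10×11 + 18×7 = 309.

309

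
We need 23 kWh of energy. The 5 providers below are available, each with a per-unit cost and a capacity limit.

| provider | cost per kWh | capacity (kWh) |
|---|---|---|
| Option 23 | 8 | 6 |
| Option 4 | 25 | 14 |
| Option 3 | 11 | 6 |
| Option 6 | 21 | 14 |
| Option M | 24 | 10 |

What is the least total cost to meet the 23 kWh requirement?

Use providers in increasing cost order.
Take 6 from Option 23 at 8 → need 17 more.
Option 3 at 11: take all 6 kWh → 11 still needed.
Take 11 from Option 6 at 21 to finish.
Option M, Option 4: unused.
Cost = 6×8 + 6×11 + 11×21 = 345.

345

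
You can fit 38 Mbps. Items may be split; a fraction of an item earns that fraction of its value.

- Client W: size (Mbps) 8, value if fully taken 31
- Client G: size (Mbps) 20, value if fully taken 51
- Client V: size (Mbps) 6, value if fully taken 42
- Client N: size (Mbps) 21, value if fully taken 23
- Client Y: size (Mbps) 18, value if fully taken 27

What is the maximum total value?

130

Sort by value density: Client V 42/6≈7, Client W 31/8≈3.88, Client G 51/20≈2.55, Client Y 27/18≈1.5, Client N 23/21≈1.1.
All 6 Mbps of Client V fit (value 42) ; 32 remain.
Take all of Client W (8 Mbps, value 31) ; 24 Mbps left.
Client G: take in full, 20 Mbps for value 51 ; 4 left.
Only 4 Mbps remain; take 4/18 of Client Y for value 27×4/18 = 6.
Total value = 130.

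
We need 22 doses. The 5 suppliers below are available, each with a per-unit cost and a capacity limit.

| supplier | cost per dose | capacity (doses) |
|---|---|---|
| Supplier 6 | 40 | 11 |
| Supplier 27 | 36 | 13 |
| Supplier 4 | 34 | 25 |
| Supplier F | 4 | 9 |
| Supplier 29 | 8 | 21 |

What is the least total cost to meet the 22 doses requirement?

Use suppliers in increasing cost order.
Supplier F at 4: take all 9 doses → 13 still needed.
Take 13 from Supplier 29 at 8 to finish.
Supplier 4, Supplier 27, Supplier 6: unused.
Cost = 9×4 + 13×8 = 140.

140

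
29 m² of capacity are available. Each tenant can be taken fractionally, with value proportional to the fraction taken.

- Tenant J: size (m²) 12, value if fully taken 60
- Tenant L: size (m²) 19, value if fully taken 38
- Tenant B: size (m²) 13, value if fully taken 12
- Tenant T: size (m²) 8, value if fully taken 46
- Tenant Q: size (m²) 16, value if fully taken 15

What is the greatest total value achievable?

Best value per unit of size first: Tenant T 46/8≈5.75, Tenant J 60/12≈5, Tenant L 38/19≈2, Tenant Q 15/16≈0.938, Tenant B 12/13≈0.923.
Take all of Tenant T (8 m², value 46) ; 21 m² left.
Tenant J: take in full, 12 m² for value 60 ; 9 left.
9 m² left: a 9/19 share of Tenant L gives 38×9/19 = 18.
Total value = 124.

124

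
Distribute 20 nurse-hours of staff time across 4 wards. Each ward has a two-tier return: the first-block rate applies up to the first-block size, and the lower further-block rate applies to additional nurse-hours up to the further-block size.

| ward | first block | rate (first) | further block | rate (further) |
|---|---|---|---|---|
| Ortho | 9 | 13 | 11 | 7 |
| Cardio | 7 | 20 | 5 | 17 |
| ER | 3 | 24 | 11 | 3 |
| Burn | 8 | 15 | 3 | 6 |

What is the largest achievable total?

372

Order all 8 blocks by rate: ER/tier1 24 > Cardio/tier1 20 > Cardio/tier2 17 > Burn/tier1 15 > Ortho/tier1 13 > Ortho/tier2 7 > Burn/tier2 6 > ER/tier2 3.
ER/tier1 (24): +3 — 17 left.
Cardio/tier1 (20): +7 — 10 left.
Cardio/tier2 (17): +5 — 5 left.
Burn tier1 at 15: only 5 left, fill 5.
Total = 24×3 + 20×7 + 17×5 + 15×5 = 372.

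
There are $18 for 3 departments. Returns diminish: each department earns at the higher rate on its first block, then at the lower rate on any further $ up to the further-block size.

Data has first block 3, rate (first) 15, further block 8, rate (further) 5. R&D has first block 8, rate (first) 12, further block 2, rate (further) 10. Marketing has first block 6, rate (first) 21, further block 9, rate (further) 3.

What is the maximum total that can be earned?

277

Rank every tier by rate: Marketing/T1 21 > Data/T1 15 > R&D/T1 12 > R&D/T2 10 > Data/T2 5 > Marketing/T2 3.
Fill Marketing T1 block (6 at 21) — 12 left.
Data/T1 (15): +3 — 9 left.
Fill R&D T1 block (8 at 12) — 1 left.
R&D T2 at 10: only 1 left, fill 1.
Total = 21×6 + 15×3 + 12×8 + 10×1 = 277.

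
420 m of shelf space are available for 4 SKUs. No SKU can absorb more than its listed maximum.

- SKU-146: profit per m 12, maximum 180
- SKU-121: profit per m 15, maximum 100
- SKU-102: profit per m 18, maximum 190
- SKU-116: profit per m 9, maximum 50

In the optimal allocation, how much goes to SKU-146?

130

Order the SKUs by profit per m: SKU-102 18 > SKU-121 15 > SKU-146 12 > SKU-116 9.
SKU-102 takes 190 to reach its cap of 190 — 230 left.
SKU-121: +100 to 100 (cap) — 130 left.
SKU-146 has room for 180 but only 130 remain, so it gets 130.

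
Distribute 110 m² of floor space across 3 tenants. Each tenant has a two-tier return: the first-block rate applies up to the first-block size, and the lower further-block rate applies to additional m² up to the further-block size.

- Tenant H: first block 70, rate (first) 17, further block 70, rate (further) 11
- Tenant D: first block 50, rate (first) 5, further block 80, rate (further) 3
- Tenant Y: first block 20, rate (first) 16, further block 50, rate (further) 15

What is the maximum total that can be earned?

1810

Treat each block as its own option and order by rate: Tenant H/tier1 17 > Tenant Y/tier1 16 > Tenant Y/tier2 15 > Tenant H/tier2 11 > Tenant D/tier1 5 > Tenant D/tier2 3.
Fill Tenant H tier1 block (70 at 17) — 40 left.
Tenant Y/tier1 (16): +20 — 20 left.
20 remain; put them into Tenant Y tier2 at 15.
Total = 17×70 + 16×20 + 15×20 = 1810.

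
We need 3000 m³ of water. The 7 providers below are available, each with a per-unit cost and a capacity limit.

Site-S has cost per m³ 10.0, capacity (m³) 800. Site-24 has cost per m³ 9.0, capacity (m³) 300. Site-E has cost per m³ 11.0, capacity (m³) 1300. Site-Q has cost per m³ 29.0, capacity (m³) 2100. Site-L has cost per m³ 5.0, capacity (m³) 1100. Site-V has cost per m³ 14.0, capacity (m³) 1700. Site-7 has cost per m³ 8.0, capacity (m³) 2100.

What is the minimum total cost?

Cheapest first:
Site-L at 5.0: take all 1100 m³ → 1900 still needed.
Take 1900 from Site-7 at 8.0 to finish.
Site-24, Site-S, Site-E, Site-V, Site-Q: unused.
Cost = 1100×5.0 + 1900×8.0 = 20700.

20700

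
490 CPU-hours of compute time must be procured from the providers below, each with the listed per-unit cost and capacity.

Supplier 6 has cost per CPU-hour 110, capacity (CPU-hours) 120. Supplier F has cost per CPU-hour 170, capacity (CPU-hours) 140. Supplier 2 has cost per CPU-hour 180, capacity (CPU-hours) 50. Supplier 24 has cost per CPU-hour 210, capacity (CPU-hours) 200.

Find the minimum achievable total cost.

Cheapest first:
Supplier 6 at 110: take all 120 CPU-hours → 370 still needed.
Take 140 from Supplier F at 170 → need 230 more.
Take 50 from Supplier 2 at 180 → need 180 more.
Supplier 24 (210): take the remaining 180 → done.
Cost = 120×110 + 140×170 + 50×180 + 180×210 = 83800.

83800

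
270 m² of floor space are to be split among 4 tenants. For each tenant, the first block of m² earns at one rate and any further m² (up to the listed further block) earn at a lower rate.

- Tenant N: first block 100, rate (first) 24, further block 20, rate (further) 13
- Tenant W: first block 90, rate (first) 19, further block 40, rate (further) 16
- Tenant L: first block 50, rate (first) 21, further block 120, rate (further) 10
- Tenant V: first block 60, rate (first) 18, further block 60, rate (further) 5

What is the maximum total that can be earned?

Order all 8 blocks by rate: Tenant N/tier1 24 > Tenant L/tier1 21 > Tenant W/tier1 19 > Tenant V/tier1 18 > Tenant W/tier2 16 > Tenant N/tier2 13 > Tenant L/tier2 10 > Tenant V/tier2 5.
Fill Tenant N tier1 block (100 at 24) ; 170 left.
Tenant L tier1 at 21: fill all 50 ; 120 left.
Tenant W tier1 at 19: fill all 90 ; 30 left.
Tenant V/tier1: +30 of 60 at 18; pool empty.
Total = 24×100 + 21×50 + 19×90 + 18×30 = 5700.

5700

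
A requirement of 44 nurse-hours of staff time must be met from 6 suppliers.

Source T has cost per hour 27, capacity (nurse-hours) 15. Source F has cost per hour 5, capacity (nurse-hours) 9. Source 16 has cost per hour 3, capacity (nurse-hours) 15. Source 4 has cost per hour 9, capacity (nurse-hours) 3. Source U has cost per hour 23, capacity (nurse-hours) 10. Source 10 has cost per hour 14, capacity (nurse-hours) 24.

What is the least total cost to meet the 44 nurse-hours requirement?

355

Cheapest first:
Source 16 at 3: take all 15 nurse-hours ; 29 still needed.
Source F at 5: take all 9 nurse-hours ; 20 still needed.
Take 3 from Source 4 at 9 ; need 17 more.
Source 10 at 14: take 17 of its 24 ; requirement met.
Source U, Source T: unused.
Cost = 15×3 + 9×5 + 3×9 + 17×14 = 355.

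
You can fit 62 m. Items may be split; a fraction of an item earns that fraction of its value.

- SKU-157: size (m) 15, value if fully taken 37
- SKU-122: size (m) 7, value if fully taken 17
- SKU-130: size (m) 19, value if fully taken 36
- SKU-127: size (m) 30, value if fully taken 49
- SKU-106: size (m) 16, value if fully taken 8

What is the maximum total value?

Best value per unit of size first: SKU-157 37/15≈2.47, SKU-122 17/7≈2.43, SKU-130 36/19≈1.89, SKU-127 49/30≈1.63, SKU-106 8/16≈0.5.
All 15 m of SKU-157 fit (value 37) ; 47 remain.
All 7 m of SKU-122 fit (value 17) ; 40 remain.
Take all of SKU-130 (19 m, value 36) ; 21 m left.
Only 21 m remain; take 21/30 of SKU-127 for value 49×21/30 = 34.3.
Total value = 124.3.

124.3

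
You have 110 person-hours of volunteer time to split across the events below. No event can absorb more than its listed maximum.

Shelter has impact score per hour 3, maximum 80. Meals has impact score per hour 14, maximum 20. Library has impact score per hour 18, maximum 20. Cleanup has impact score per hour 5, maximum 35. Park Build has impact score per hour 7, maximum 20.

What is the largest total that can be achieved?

Order the events by impact score per hour: Library 18 > Meals 14 > Park Build 7 > Cleanup 5 > Shelter 3.
Library takes 20 to reach its cap of 20 — 90 left.
Meals takes 20 to reach its cap of 20 — 70 left.
Park Build takes 20 to reach its cap of 20 — 50 left.
Cleanup takes 35 to reach its cap of 35 — 15 left.
Shelter: +15 (room for 80) → 15. Pool exhausted.
Total = 3×15 + 14×20 + 18×20 + 5×35 + 7×20 = 1000.

1000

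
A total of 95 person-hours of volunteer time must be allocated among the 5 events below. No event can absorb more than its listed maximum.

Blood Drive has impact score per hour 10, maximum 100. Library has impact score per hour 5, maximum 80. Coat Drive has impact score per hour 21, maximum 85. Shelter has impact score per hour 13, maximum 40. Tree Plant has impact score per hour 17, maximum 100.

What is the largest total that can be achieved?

1955

Rank by impact score per hour: Coat Drive 21 > Tree Plant 17 > Shelter 13 > Blood Drive 10 > Library 5.
Coat Drive takes 85 to reach its cap of 85 — 10 left.
Only 10 left; Tree Plant takes them to reach 10.
Total = 21×85 + 17×10 = 1955.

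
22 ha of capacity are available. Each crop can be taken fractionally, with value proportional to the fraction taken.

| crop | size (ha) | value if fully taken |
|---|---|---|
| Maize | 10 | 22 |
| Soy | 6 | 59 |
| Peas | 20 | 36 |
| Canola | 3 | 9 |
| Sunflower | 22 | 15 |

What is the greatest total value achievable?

Best value per unit of size first: Soy 59/6≈9.83, Canola 9/3≈3, Maize 22/10≈2.2, Peas 36/20≈1.8, Sunflower 15/22≈0.682.
All 6 ha of Soy fit (value 59) ; 16 remain.
Canola: take in full, 3 ha for value 9 ; 13 left.
Take all of Maize (10 ha, value 22) ; 3 ha left.
Only 3 ha remain; take 3/20 of Peas for value 36×3/20 = 5.4.
Total value = 95.4.

95.4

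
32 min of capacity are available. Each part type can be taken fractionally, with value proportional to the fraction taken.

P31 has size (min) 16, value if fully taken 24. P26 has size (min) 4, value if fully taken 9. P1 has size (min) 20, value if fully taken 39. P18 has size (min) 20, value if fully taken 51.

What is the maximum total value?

Rank by value-to-size ratio: P18 51/20≈2.55, P26 9/4≈2.25, P1 39/20≈1.95, P31 24/16≈1.5.
All 20 min of P18 fit (value 51) ; 12 remain.
P26: take in full, 4 min for value 9 ; 8 left.
8 min left: a 8/20 share of P1 gives 39×8/20 = 15.6.
Total value = 75.6.

75.6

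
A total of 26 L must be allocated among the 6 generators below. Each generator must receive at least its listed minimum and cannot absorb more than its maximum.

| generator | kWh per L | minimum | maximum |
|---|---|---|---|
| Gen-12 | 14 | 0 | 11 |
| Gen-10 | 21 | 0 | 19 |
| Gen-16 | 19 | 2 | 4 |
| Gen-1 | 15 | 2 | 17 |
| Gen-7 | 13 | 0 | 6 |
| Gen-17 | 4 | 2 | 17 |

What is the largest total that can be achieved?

Meeting every minimum uses 0+0+2+2+0+2 = 6 L, leaving 20.
Highest kWh per L first: Gen-10 21 > Gen-16 19 > Gen-1 15 > Gen-12 14 > Gen-7 13 > Gen-17 4.
Gen-10 takes 19 more to reach its cap of 19 ; 1 left.
Gen-16 has room for 2 more but only 1 remain, so it gets 3.
Total = 21×19 + 19×3 + 15×2 + 4×2 = 494.

494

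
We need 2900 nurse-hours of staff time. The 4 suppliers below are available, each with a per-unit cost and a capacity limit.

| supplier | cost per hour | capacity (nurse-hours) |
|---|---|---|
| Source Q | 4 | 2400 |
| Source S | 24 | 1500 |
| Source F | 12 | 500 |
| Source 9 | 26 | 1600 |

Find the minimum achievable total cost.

Cheapest first:
Source Q at 4: take all 2400 nurse-hours ; 500 still needed.
Take 500 from Source F at 12 ; need 0 more.
Source S, Source 9: unused.
Cost = 2400×4 + 500×12 = 15600.

15600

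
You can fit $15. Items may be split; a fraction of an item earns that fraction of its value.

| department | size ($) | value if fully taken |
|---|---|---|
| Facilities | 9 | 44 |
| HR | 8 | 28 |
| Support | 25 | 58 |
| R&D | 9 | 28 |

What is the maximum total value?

Sort by value density: Facilities 44/9≈4.89, HR 28/8≈3.5, R&D 28/9≈3.11, Support 58/25≈2.32.
Take all of Facilities (9 $, value 44) — 6 $ left.
Only 6 $ remain; take 6/8 of HR for value 28×6/8 = 21.
Total value = 65.

65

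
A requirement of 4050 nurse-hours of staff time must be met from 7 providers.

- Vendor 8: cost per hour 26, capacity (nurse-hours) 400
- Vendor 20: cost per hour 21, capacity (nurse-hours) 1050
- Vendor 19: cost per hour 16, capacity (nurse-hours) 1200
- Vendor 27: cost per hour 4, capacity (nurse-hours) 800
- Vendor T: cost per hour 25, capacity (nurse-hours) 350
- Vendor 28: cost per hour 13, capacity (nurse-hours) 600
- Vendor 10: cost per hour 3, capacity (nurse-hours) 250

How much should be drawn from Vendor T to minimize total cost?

Cheapest first:
Take 250 from Vendor 10 at 3 → need 3800 more.
Take 800 from Vendor 27 at 4 → need 3000 more.
Vendor 28 (13): use full 600 → 2400 nurse-hours to go.
Take 1200 from Vendor 19 at 16 → need 1200 more.
Vendor 20 at 21: take all 1050 nurse-hours → 150 still needed.
Vendor T (25): take the remaining 150 → done.
Vendor 8: unused.

150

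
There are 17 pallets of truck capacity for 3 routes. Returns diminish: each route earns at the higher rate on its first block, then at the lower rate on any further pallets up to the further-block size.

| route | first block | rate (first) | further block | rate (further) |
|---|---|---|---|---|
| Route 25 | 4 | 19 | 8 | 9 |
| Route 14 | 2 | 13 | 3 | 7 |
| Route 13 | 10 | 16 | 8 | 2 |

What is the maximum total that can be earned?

271

Rank every tier by rate: Route 25/first 19 > Route 13/first 16 > Route 14/first 13 > Route 25/second 9 > Route 14/second 7 > Route 13/second 2.
Route 25 first at 19: fill all 4 → 13 left.
Route 13/first (16): +10 → 3 left.
Fill Route 14 first block (2 at 13) → 1 left.
1 remain; put them into Route 25 second at 9.
Total = 19×4 + 16×10 + 13×2 + 9×1 = 271.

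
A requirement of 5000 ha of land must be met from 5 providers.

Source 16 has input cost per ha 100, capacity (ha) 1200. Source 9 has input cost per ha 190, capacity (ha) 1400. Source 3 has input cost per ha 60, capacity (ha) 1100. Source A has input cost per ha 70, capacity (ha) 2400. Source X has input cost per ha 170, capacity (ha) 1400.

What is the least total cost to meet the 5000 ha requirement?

405000

Fill from the cheapest provider first.
Take 1100 from Source 3 at 60 — need 3900 more.
Source A at 70: take all 2400 ha — 1500 still needed.
Take 1200 from Source 16 at 100 — need 300 more.
Source X (170): take the remaining 300 — done.
Source 9: unused.
Cost = 1100×60 + 2400×70 + 1200×100 + 300×170 = 405000.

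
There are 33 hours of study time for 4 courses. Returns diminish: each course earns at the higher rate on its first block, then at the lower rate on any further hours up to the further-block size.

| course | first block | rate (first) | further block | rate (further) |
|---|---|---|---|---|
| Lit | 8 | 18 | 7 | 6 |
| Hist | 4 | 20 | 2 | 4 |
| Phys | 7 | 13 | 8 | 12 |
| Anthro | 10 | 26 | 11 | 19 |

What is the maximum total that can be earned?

Order all 8 blocks by rate: Anthro/first 26 > Hist/first 20 > Anthro/second 19 > Lit/first 18 > Phys/first 13 > Phys/second 12 > Lit/second 6 > Hist/second 4.
Anthro first at 26: fill all 10 ; 23 left.
Hist first at 20: fill all 4 ; 19 left.
Anthro second at 19: fill all 11 ; 8 left.
Lit first at 18: fill all 8 ; 0 left.
Total = 26×10 + 20×4 + 19×11 + 18×8 = 693.

693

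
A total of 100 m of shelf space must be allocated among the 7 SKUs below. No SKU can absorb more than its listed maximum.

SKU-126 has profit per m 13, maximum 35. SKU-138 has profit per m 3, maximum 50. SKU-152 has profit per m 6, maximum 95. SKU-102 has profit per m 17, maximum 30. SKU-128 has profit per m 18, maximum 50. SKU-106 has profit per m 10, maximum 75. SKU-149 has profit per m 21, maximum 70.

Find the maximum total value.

2010

Order the SKUs by profit per m: SKU-149 21 > SKU-128 18 > SKU-102 17 > SKU-126 13 > SKU-106 10 > SKU-152 6 > SKU-138 3.
SKU-149 takes 70 to reach its cap of 70 → 30 left.
SKU-128 has room for 50 but only 30 remain, so it gets 30.
Total = 18×30 + 21×70 = 2010.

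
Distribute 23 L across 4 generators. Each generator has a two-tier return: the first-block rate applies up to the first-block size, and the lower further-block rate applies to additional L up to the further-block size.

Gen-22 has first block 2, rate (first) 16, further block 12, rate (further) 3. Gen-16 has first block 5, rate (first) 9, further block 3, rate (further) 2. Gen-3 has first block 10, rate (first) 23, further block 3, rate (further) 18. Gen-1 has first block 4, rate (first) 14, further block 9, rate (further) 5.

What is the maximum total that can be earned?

408

Rank every tier by rate: Gen-3/tier1 23 > Gen-3/tier2 18 > Gen-22/tier1 16 > Gen-1/tier1 14 > Gen-16/tier1 9 > Gen-1/tier2 5 > Gen-22/tier2 3 > Gen-16/tier2 2.
Gen-3 tier1 at 23: fill all 10 — 13 left.
Gen-3/tier2 (18): +3 — 10 left.
Gen-22/tier1 (16): +2 — 8 left.
Gen-1/tier1 (14): +4 — 4 left.
4 remain; put them into Gen-16 tier1 at 9.
Total = 23×10 + 18×3 + 16×2 + 14×4 + 9×4 = 408.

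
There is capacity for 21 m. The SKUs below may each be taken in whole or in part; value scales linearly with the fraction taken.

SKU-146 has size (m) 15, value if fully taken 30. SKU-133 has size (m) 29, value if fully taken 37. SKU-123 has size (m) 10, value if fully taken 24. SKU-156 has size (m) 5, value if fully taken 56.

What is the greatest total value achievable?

Sort by value density: SKU-156 56/5≈11.2, SKU-123 24/10≈2.4, SKU-146 30/15≈2, SKU-133 37/29≈1.28.
Take all of SKU-156 (5 m, value 56) → 16 m left.
Take all of SKU-123 (10 m, value 24) → 6 m left.
6 m left: a 6/15 share of SKU-146 gives 30×6/15 = 12.
Total value = 92.

92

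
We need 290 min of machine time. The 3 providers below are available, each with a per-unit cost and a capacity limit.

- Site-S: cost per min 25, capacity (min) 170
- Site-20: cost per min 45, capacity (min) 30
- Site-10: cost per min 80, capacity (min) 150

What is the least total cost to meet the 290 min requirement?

12800

Cheapest first:
Take 170 from Site-S at 25 → need 120 more.
Site-20 at 45: take all 30 min → 90 still needed.
Site-10 (80): take the remaining 90 → done.
Cost = 170×25 + 30×45 + 90×80 = 12800.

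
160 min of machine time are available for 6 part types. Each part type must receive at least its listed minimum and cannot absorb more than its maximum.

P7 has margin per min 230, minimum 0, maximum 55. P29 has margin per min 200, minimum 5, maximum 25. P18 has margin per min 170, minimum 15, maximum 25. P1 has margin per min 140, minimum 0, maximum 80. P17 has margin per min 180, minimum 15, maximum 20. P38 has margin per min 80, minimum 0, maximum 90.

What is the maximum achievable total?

30400

Meeting every minimum uses 0+5+15+0+15+0 = 35 min, leaving 125.
Order the part types by margin per min: P7 230 > P29 200 > P17 180 > P18 170 > P1 140 > P38 80.
P7 takes 55 more to reach its cap of 55 → 70 left.
Give P29 20 more to hit its cap of 25 → 50 left.
P17: +5 to 20 (cap) → 45 left.
P18 takes 10 more to reach its cap of 25 → 35 left.
P1 has room for 80 more but only 35 remain, so it gets 35.
Total = 230×55 + 200×25 + 170×25 + 140×35 + 180×20 = 30400.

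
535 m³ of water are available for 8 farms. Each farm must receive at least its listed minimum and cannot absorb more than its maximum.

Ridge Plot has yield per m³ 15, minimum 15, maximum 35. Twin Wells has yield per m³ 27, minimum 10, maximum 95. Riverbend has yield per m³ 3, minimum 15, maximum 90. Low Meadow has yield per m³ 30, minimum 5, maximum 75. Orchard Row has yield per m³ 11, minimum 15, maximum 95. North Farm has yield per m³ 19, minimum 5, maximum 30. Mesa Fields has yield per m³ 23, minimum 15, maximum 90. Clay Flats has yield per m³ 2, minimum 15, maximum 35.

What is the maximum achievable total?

9345

Meeting every minimum uses 15+10+15+5+15+5+15+15 = 95 m³, leaving 440.
Rank by yield per m³: Low Meadow 30 > Twin Wells 27 > Mesa Fields 23 > North Farm 19 > Ridge Plot 15 > Orchard Row 11 > Riverbend 3 > Clay Flats 2.
Low Meadow: +70 to 75 (cap) → 370 left.
Give Twin Wells 85 more to hit its cap of 95 → 285 left.
Give Mesa Fields 75 more to hit its cap of 90 → 210 left.
North Farm takes 25 more to reach its cap of 30 → 185 left.
Ridge Plot: +20 to 35 (cap) → 165 left.
Give Orchard Row 80 more to hit its cap of 95 → 85 left.
Riverbend takes 75 more to reach its cap of 90 → 10 left.
Clay Flats: +10 (room for 20) → 25. Pool exhausted.
Total = 15×35 + 27×95 + 3×90 + 30×75 + 11×95 + 19×30 + 23×90 + 2×25 = 9345.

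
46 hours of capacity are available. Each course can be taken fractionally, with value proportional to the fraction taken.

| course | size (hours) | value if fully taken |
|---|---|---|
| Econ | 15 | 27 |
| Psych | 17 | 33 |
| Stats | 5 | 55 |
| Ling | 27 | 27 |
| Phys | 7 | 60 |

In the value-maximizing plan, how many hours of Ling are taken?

2

Best value per unit of size first: Stats 55/5≈11, Phys 60/7≈8.57, Psych 33/17≈1.94, Econ 27/15≈1.8, Ling 27/27≈1.
Take all of Stats (5 hours, value 55) → 41 hours left.
Take all of Phys (7 hours, value 60) → 34 hours left.
All 17 hours of Psych fit (value 33) → 17 remain.
All 15 hours of Econ fit (value 27) → 2 remain.
Only 2 hours remain; take 2/27 of Ling for value 27×2/27 = 2.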